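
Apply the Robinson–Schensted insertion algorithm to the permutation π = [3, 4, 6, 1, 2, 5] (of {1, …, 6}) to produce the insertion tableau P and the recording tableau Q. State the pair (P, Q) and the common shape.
P = [1, 2, 5] / [3, 4, 6];  Q = [1, 2, 3] / [4, 5, 6];  common shape = (3, 3)

Row-insert the values π_1, π_2, … into P one at a time, bumping the leftmost entry strictly greater than the inserted value down to the next row. The recording tableau Q records, in position (i, j), the step at which that cell was added to P.
  Insert 3 (step 1): P = [3];  Q = [1]
  Insert 4 (step 2): P = [3, 4];  Q = [1, 2]
  Insert 6 (step 3): P = [3, 4, 6];  Q = [1, 2, 3]
  Insert 1 (step 4): P = [1, 4, 6] / [3];  Q = [1, 2, 3] / [4]
  Insert 2 (step 5): P = [1, 2, 6] / [3, 4];  Q = [1, 2, 3] / [4, 5]
  Insert 5 (step 6): P = [1, 2, 5] / [3, 4, 6];  Q = [1, 2, 3] / [4, 5, 6]
Final shape: (3, 3).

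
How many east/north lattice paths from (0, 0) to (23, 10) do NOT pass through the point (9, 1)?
Number of paths = 84389140

Total paths from (0, 0) to (23, 10): C(33, 23) = 92561040. Paths through (9, 1): (paths (0, 0) → (9, 1)) × (paths (9, 1) → (23, 10)) = C(10, 9) · C(23, 14) = 10 · 817190 = 8171900. Avoidance count = 92561040 − 8171900 = 84389140.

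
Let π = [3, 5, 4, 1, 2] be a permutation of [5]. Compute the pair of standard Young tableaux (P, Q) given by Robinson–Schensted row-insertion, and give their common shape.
P = [1, 2] / [3, 4] / [5];  Q = [1, 2] / [3, 5] / [4];  common shape = (2, 2, 1)

Row-insert the values π_1, π_2, … into P one at a time, bumping the leftmost entry strictly greater than the inserted value down to the next row. The recording tableau Q records, in position (i, j), the step at which that cell was added to P.
  Insert 3 (step 1): P = [3];  Q = [1]
  Insert 5 (step 2): P = [3, 5];  Q = [1, 2]
  Insert 4 (step 3): P = [3, 4] / [5];  Q = [1, 2] / [3]
  Insert 1 (step 4): P = [1, 4] / [3] / [5];  Q = [1, 2] / [3] / [4]
  Insert 2 (step 5): P = [1, 2] / [3, 4] / [5];  Q = [1, 2] / [3, 5] / [4]
Final shape: (2, 2, 1).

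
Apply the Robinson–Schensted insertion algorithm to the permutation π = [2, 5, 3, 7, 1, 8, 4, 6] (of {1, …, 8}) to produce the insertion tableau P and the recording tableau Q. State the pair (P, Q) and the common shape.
P = [1, 3, 4, 6] / [2, 7, 8] / [5];  Q = [1, 2, 4, 6] / [3, 7, 8] / [5];  common shape = (4, 3, 1)

Row-insert the values π_1, π_2, … into P one at a time, bumping the leftmost entry strictly greater than the inserted value down to the next row. The recording tableau Q records, in position (i, j), the step at which that cell was added to P.
  Insert 2 (step 1): P = [2];  Q = [1]
  Insert 5 (step 2): P = [2, 5];  Q = [1, 2]
  Insert 3 (step 3): P = [2, 3] / [5];  Q = [1, 2] / [3]
  Insert 7 (step 4): P = [2, 3, 7] / [5];  Q = [1, 2, 4] / [3]
  Insert 1 (step 5): P = [1, 3, 7] / [2] / [5];  Q = [1, 2, 4] / [3] / [5]
  Insert 8 (step 6): P = [1, 3, 7, 8] / [2] / [5];  Q = [1, 2, 4, 6] / [3] / [5]
  Insert 4 (step 7): P = [1, 3, 4, 8] / [2, 7] / [5];  Q = [1, 2, 4, 6] / [3, 7] / [5]
  Insert 6 (step 8): P = [1, 3, 4, 6] / [2, 7, 8] / [5];  Q = [1, 2, 4, 6] / [3, 7, 8] / [5]
Final shape: (4, 3, 1).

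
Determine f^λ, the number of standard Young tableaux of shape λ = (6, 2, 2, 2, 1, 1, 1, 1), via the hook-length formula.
# SYT of shape (6, 2, 2, 2, 1, 1, 1, 1) = 173250

Hook-length formula: f^λ = n! / Π hook(c), product over all cells c of the Young diagram. For λ = (6, 2, 2, 2, 1, 1, 1, 1), n = 16 boxes. Hook lengths by row (left-to-right, top-to-bottom): [13, 8, 4, 3, 2, 1]; [8, 3]; [7, 2]; [6, 1]; [4]; [3]; [2]; [1]. Product of hooks = 120766464. So f^λ = 16! / 120766464 = 20922789888000 / 120766464 = 173250.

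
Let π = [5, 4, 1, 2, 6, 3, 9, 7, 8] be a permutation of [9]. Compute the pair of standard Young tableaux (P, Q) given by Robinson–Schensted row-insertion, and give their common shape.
P = [1, 2, 3, 7, 8] / [4, 6, 9] / [5];  Q = [1, 4, 5, 7, 9] / [2, 6, 8] / [3];  common shape = (5, 3, 1)

Row-insert the values π_1, π_2, … into P one at a time, bumping the leftmost entry strictly greater than the inserted value down to the next row. The recording tableau Q records, in position (i, j), the step at which that cell was added to P.
  Insert 5 (step 1): P = [5];  Q = [1]
  Insert 4 (step 2): P = [4] / [5];  Q = [1] / [2]
  Insert 1 (step 3): P = [1] / [4] / [5];  Q = [1] / [2] / [3]
  Insert 2 (step 4): P = [1, 2] / [4] / [5];  Q = [1, 4] / [2] / [3]
  Insert 6 (step 5): P = [1, 2, 6] / [4] / [5];  Q = [1, 4, 5] / [2] / [3]
  Insert 3 (step 6): P = [1, 2, 3] / [4, 6] / [5];  Q = [1, 4, 5] / [2, 6] / [3]
  Insert 9 (step 7): P = [1, 2, 3, 9] / [4, 6] / [5];  Q = [1, 4, 5, 7] / [2, 6] / [3]
  Insert 7 (step 8): P = [1, 2, 3, 7] / [4, 6, 9] / [5];  Q = [1, 4, 5, 7] / [2, 6, 8] / [3]
  Insert 8 (step 9): P = [1, 2, 3, 7, 8] / [4, 6, 9] / [5];  Q = [1, 4, 5, 7, 9] / [2, 6, 8] / [3]
Final shape: (5, 3, 1).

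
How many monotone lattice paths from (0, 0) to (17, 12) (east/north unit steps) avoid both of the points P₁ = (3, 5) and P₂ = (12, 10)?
Number of paths = 34159041

Inclusion–exclusion. Total paths: C(29, 17) = 51895935. Through P₁: C(8, 3)·C(21, 14) = 6511680. Through P₂: C(22, 12)·C(7, 5) = 13579566. Since P₁ is strictly southwest of P₂, a monotone path through both must visit P₁ then P₂; paths through both = C(8, 3)·C(14, 9)·C(7, 5) = 2354352. Avoid both = 51895935 − 6511680 − 13579566 + 2354352 = 34159041.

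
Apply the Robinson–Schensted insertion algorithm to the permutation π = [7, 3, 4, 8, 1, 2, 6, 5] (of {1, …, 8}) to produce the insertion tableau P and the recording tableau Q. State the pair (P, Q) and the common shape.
P = [1, 2, 5] / [3, 4, 6] / [7, 8];  Q = [1, 3, 4] / [2, 6, 7] / [5, 8];  common shape = (3, 3, 2)

Row-insert the values π_1, π_2, … into P one at a time, bumping the leftmost entry strictly greater than the inserted value down to the next row. The recording tableau Q records, in position (i, j), the step at which that cell was added to P.
  Insert 7 (step 1): P = [7];  Q = [1]
  Insert 3 (step 2): P = [3] / [7];  Q = [1] / [2]
  Insert 4 (step 3): P = [3, 4] / [7];  Q = [1, 3] / [2]
  Insert 8 (step 4): P = [3, 4, 8] / [7];  Q = [1, 3, 4] / [2]
  Insert 1 (step 5): P = [1, 4, 8] / [3] / [7];  Q = [1, 3, 4] / [2] / [5]
  Insert 2 (step 6): P = [1, 2, 8] / [3, 4] / [7];  Q = [1, 3, 4] / [2, 6] / [5]
  Insert 6 (step 7): P = [1, 2, 6] / [3, 4, 8] / [7];  Q = [1, 3, 4] / [2, 6, 7] / [5]
  Insert 5 (step 8): P = [1, 2, 5] / [3, 4, 6] / [7, 8];  Q = [1, 3, 4] / [2, 6, 7] / [5, 8]
Final shape: (3, 3, 2).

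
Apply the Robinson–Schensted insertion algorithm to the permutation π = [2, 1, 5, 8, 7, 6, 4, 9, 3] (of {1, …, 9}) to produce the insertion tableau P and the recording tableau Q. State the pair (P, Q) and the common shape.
P = [1, 3, 6, 9] / [2, 4] / [5] / [7] / [8];  Q = [1, 3, 4, 8] / [2, 5] / [6] / [7] / [9];  common shape = (4, 2, 1, 1, 1)

Row-insert the values π_1, π_2, … into P one at a time, bumping the leftmost entry strictly greater than the inserted value down to the next row. The recording tableau Q records, in position (i, j), the step at which that cell was added to P.
  Insert 2 (step 1): P = [2];  Q = [1]
  Insert 1 (step 2): P = [1] / [2];  Q = [1] / [2]
  Insert 5 (step 3): P = [1, 5] / [2];  Q = [1, 3] / [2]
  Insert 8 (step 4): P = [1, 5, 8] / [2];  Q = [1, 3, 4] / [2]
  Insert 7 (step 5): P = [1, 5, 7] / [2, 8];  Q = [1, 3, 4] / [2, 5]
  Insert 6 (step 6): P = [1, 5, 6] / [2, 7] / [8];  Q = [1, 3, 4] / [2, 5] / [6]
  Insert 4 (step 7): P = [1, 4, 6] / [2, 5] / [7] / [8];  Q = [1, 3, 4] / [2, 5] / [6] / [7]
  Insert 9 (step 8): P = [1, 4, 6, 9] / [2, 5] / [7] / [8];  Q = [1, 3, 4, 8] / [2, 5] / [6] / [7]
  Insert 3 (step 9): P = [1, 3, 6, 9] / [2, 4] / [5] / [7] / [8];  Q = [1, 3, 4, 8] / [2, 5] / [6] / [7] / [9]
Final shape: (4, 2, 1, 1, 1).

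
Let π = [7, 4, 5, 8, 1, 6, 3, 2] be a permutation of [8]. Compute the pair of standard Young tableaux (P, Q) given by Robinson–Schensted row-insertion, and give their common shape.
P = [1, 2, 6] / [3, 5] / [4, 8] / [7];  Q = [1, 3, 4] / [2, 6] / [5, 7] / [8];  common shape = (3, 2, 2, 1)

Row-insert the values π_1, π_2, … into P one at a time, bumping the leftmost entry strictly greater than the inserted value down to the next row. The recording tableau Q records, in position (i, j), the step at which that cell was added to P.
  Insert 7 (step 1): P = [7];  Q = [1]
  Insert 4 (step 2): P = [4] / [7];  Q = [1] / [2]
  Insert 5 (step 3): P = [4, 5] / [7];  Q = [1, 3] / [2]
  Insert 8 (step 4): P = [4, 5, 8] / [7];  Q = [1, 3, 4] / [2]
  Insert 1 (step 5): P = [1, 5, 8] / [4] / [7];  Q = [1, 3, 4] / [2] / [5]
  Insert 6 (step 6): P = [1, 5, 6] / [4, 8] / [7];  Q = [1, 3, 4] / [2, 6] / [5]
  Insert 3 (step 7): P = [1, 3, 6] / [4, 5] / [7, 8];  Q = [1, 3, 4] / [2, 6] / [5, 7]
  Insert 2 (step 8): P = [1, 2, 6] / [3, 5] / [4, 8] / [7];  Q = [1, 3, 4] / [2, 6] / [5, 7] / [8]
Final shape: (3, 2, 2, 1).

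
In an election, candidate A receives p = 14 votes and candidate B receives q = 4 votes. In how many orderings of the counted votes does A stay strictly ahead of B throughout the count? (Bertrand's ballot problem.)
Strict-lead orderings = 1700

Total orderings of the 18 votes with 14 for A: C(18, 14) = 3060. By the Bertrand ballot formula (Cycle Lemma / reflection principle), the number of orderings in which A is strictly ahead of B throughout is (p − q)/(p + q) · C(p + q, p) = (14 − 4)/(14 + 4) · 3060 = 1700.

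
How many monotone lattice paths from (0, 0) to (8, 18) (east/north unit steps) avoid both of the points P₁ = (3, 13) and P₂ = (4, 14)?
Number of paths = 1285355

Inclusion–exclusion. Total paths: C(26, 8) = 1562275. Through P₁: C(16, 3)·C(10, 5) = 141120. Through P₂: C(18, 4)·C(8, 4) = 214200. Since P₁ is strictly southwest of P₂, a monotone path through both must visit P₁ then P₂; paths through both = C(16, 3)·C(2, 1)·C(8, 4) = 78400. Avoid both = 1562275 − 141120 − 214200 + 78400 = 1285355.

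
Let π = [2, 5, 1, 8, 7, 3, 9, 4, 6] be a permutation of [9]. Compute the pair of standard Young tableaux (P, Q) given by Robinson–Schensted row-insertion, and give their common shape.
P = [1, 3, 4, 6] / [2, 5, 7, 9] / [8];  Q = [1, 2, 4, 7] / [3, 5, 8, 9] / [6];  common shape = (4, 4, 1)

Row-insert the values π_1, π_2, … into P one at a time, bumping the leftmost entry strictly greater than the inserted value down to the next row. The recording tableau Q records, in position (i, j), the step at which that cell was added to P.
  Insert 2 (step 1): P = [2];  Q = [1]
  Insert 5 (step 2): P = [2, 5];  Q = [1, 2]
  Insert 1 (step 3): P = [1, 5] / [2];  Q = [1, 2] / [3]
  Insert 8 (step 4): P = [1, 5, 8] / [2];  Q = [1, 2, 4] / [3]
  Insert 7 (step 5): P = [1, 5, 7] / [2, 8];  Q = [1, 2, 4] / [3, 5]
  Insert 3 (step 6): P = [1, 3, 7] / [2, 5] / [8];  Q = [1, 2, 4] / [3, 5] / [6]
  Insert 9 (step 7): P = [1, 3, 7, 9] / [2, 5] / [8];  Q = [1, 2, 4, 7] / [3, 5] / [6]
  Insert 4 (step 8): P = [1, 3, 4, 9] / [2, 5, 7] / [8];  Q = [1, 2, 4, 7] / [3, 5, 8] / [6]
  Insert 6 (step 9): P = [1, 3, 4, 6] / [2, 5, 7, 9] / [8];  Q = [1, 2, 4, 7] / [3, 5, 8, 9] / [6]
Final shape: (4, 4, 1).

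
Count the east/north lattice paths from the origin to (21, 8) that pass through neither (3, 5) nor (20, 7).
Number of paths = 2460757

Inclusion–exclusion. Total paths: C(29, 21) = 4292145. Through P₁: C(8, 3)·C(21, 18) = 74480. Through P₂: C(27, 20)·C(2, 1) = 1776060. Since P₁ is strictly southwest of P₂, a monotone path through both must visit P₁ then P₂; paths through both = C(8, 3)·C(19, 17)·C(2, 1) = 19152. Avoid both = 4292145 − 74480 − 1776060 + 19152 = 2460757.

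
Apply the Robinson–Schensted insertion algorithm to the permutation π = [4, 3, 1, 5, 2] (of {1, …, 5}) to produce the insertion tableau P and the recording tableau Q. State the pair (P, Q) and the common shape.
P = [1, 2] / [3, 5] / [4];  Q = [1, 4] / [2, 5] / [3];  common shape = (2, 2, 1)

Row-insert the values π_1, π_2, … into P one at a time, bumping the leftmost entry strictly greater than the inserted value down to the next row. The recording tableau Q records, in position (i, j), the step at which that cell was added to P.
  Insert 4 (step 1): P = [4];  Q = [1]
  Insert 3 (step 2): P = [3] / [4];  Q = [1] / [2]
  Insert 1 (step 3): P = [1] / [3] / [4];  Q = [1] / [2] / [3]
  Insert 5 (step 4): P = [1, 5] / [3] / [4];  Q = [1, 4] / [2] / [3]
  Insert 2 (step 5): P = [1, 2] / [3, 5] / [4];  Q = [1, 4] / [2, 5] / [3]
Final shape: (2, 2, 1).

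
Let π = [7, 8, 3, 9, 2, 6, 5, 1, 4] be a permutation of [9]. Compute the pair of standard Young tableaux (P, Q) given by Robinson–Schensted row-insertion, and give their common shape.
P = [1, 4, 9] / [2, 5] / [3, 6] / [7, 8];  Q = [1, 2, 4] / [3, 6] / [5, 7] / [8, 9];  common shape = (3, 2, 2, 2)

Row-insert the values π_1, π_2, … into P one at a time, bumping the leftmost entry strictly greater than the inserted value down to the next row. The recording tableau Q records, in position (i, j), the step at which that cell was added to P.
  Insert 7 (step 1): P = [7];  Q = [1]
  Insert 8 (step 2): P = [7, 8];  Q = [1, 2]
  Insert 3 (step 3): P = [3, 8] / [7];  Q = [1, 2] / [3]
  Insert 9 (step 4): P = [3, 8, 9] / [7];  Q = [1, 2, 4] / [3]
  Insert 2 (step 5): P = [2, 8, 9] / [3] / [7];  Q = [1, 2, 4] / [3] / [5]
  Insert 6 (step 6): P = [2, 6, 9] / [3, 8] / [7];  Q = [1, 2, 4] / [3, 6] / [5]
  Insert 5 (step 7): P = [2, 5, 9] / [3, 6] / [7, 8];  Q = [1, 2, 4] / [3, 6] / [5, 7]
  Insert 1 (step 8): P = [1, 5, 9] / [2, 6] / [3, 8] / [7];  Q = [1, 2, 4] / [3, 6] / [5, 7] / [8]
  Insert 4 (step 9): P = [1, 4, 9] / [2, 5] / [3, 6] / [7, 8];  Q = [1, 2, 4] / [3, 6] / [5, 7] / [8, 9]
Final shape: (3, 2, 2, 2).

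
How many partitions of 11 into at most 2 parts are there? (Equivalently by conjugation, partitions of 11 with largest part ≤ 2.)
p(11, parts ≤ 2) = 6

Partitions of 11 with all parts ≤ 2: 2+2+2+2+2+1, 2+2+2+2+1+1+1, 2+2+2+1+1+1+1+1, 2+2+1+1+1+1+1+1+1, 2+1+1+1+1+1+1+1+1+1, 1+1+1+1+1+1+1+1+1+1+1. Count = 6.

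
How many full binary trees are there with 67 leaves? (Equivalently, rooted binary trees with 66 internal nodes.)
C_66 = 5632681584560312734993915705849145100

These full binary trees are counted by the Catalan number C_n = (1/(n + 1)) · C(2n, n). For n = 66: C_66 = (1/67) · C(132, 66) = 377389666165540953244592352291892721700/67 = 5632681584560312734993915705849145100.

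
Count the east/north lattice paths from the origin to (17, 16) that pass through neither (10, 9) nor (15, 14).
Number of paths = 524084790

Inclusion–exclusion. Total paths: C(33, 17) = 1166803110. Through P₁: C(19, 10)·C(14, 7) = 317041296. Through P₂: C(29, 15)·C(4, 2) = 465352560. Since P₁ is strictly southwest of P₂, a monotone path through both must visit P₁ then P₂; paths through both = C(19, 10)·C(10, 5)·C(4, 2) = 139675536. Avoid both = 1166803110 − 317041296 − 465352560 + 139675536 = 524084790.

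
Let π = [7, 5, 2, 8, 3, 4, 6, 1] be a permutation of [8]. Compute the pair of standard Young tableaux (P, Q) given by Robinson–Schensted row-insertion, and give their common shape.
P = [1, 3, 4, 6] / [2, 8] / [5] / [7];  Q = [1, 4, 6, 7] / [2, 5] / [3] / [8];  common shape = (4, 2, 1, 1)

Row-insert the values π_1, π_2, … into P one at a time, bumping the leftmost entry strictly greater than the inserted value down to the next row. The recording tableau Q records, in position (i, j), the step at which that cell was added to P.
  Insert 7 (step 1): P = [7];  Q = [1]
  Insert 5 (step 2): P = [5] / [7];  Q = [1] / [2]
  Insert 2 (step 3): P = [2] / [5] / [7];  Q = [1] / [2] / [3]
  Insert 8 (step 4): P = [2, 8] / [5] / [7];  Q = [1, 4] / [2] / [3]
  Insert 3 (step 5): P = [2, 3] / [5, 8] / [7];  Q = [1, 4] / [2, 5] / [3]
  Insert 4 (step 6): P = [2, 3, 4] / [5, 8] / [7];  Q = [1, 4, 6] / [2, 5] / [3]
  Insert 6 (step 7): P = [2, 3, 4, 6] / [5, 8] / [7];  Q = [1, 4, 6, 7] / [2, 5] / [3]
  Insert 1 (step 8): P = [1, 3, 4, 6] / [2, 8] / [5] / [7];  Q = [1, 4, 6, 7] / [2, 5] / [3] / [8]
Final shape: (4, 2, 1, 1).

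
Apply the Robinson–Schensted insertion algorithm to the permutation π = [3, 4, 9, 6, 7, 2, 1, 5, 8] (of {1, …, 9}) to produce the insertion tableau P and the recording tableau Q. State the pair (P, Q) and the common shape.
P = [1, 4, 5, 7, 8] / [2, 6] / [3] / [9];  Q = [1, 2, 3, 5, 9] / [4, 8] / [6] / [7];  common shape = (5, 2, 1, 1)

Row-insert the values π_1, π_2, … into P one at a time, bumping the leftmost entry strictly greater than the inserted value down to the next row. The recording tableau Q records, in position (i, j), the step at which that cell was added to P.
  Insert 3 (step 1): P = [3];  Q = [1]
  Insert 4 (step 2): P = [3, 4];  Q = [1, 2]
  Insert 9 (step 3): P = [3, 4, 9];  Q = [1, 2, 3]
  Insert 6 (step 4): P = [3, 4, 6] / [9];  Q = [1, 2, 3] / [4]
  Insert 7 (step 5): P = [3, 4, 6, 7] / [9];  Q = [1, 2, 3, 5] / [4]
  Insert 2 (step 6): P = [2, 4, 6, 7] / [3] / [9];  Q = [1, 2, 3, 5] / [4] / [6]
  Insert 1 (step 7): P = [1, 4, 6, 7] / [2] / [3] / [9];  Q = [1, 2, 3, 5] / [4] / [6] / [7]
  Insert 5 (step 8): P = [1, 4, 5, 7] / [2, 6] / [3] / [9];  Q = [1, 2, 3, 5] / [4, 8] / [6] / [7]
  Insert 8 (step 9): P = [1, 4, 5, 7, 8] / [2, 6] / [3] / [9];  Q = [1, 2, 3, 5, 9] / [4, 8] / [6] / [7]
Final shape: (5, 2, 1, 1).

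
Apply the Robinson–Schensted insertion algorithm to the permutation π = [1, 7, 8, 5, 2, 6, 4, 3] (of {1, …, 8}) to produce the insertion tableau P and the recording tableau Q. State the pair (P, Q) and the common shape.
P = [1, 2, 3] / [4, 6] / [5, 8] / [7];  Q = [1, 2, 3] / [4, 6] / [5, 7] / [8];  common shape = (3, 2, 2, 1)

Row-insert the values π_1, π_2, … into P one at a time, bumping the leftmost entry strictly greater than the inserted value down to the next row. The recording tableau Q records, in position (i, j), the step at which that cell was added to P.
  Insert 1 (step 1): P = [1];  Q = [1]
  Insert 7 (step 2): P = [1, 7];  Q = [1, 2]
  Insert 8 (step 3): P = [1, 7, 8];  Q = [1, 2, 3]
  Insert 5 (step 4): P = [1, 5, 8] / [7];  Q = [1, 2, 3] / [4]
  Insert 2 (step 5): P = [1, 2, 8] / [5] / [7];  Q = [1, 2, 3] / [4] / [5]
  Insert 6 (step 6): P = [1, 2, 6] / [5, 8] / [7];  Q = [1, 2, 3] / [4, 6] / [5]
  Insert 4 (step 7): P = [1, 2, 4] / [5, 6] / [7, 8];  Q = [1, 2, 3] / [4, 6] / [5, 7]
  Insert 3 (step 8): P = [1, 2, 3] / [4, 6] / [5, 8] / [7];  Q = [1, 2, 3] / [4, 6] / [5, 7] / [8]
Final shape: (3, 2, 2, 1).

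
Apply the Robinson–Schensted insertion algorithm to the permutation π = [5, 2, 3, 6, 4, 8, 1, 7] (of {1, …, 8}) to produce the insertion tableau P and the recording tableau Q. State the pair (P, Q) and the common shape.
P = [1, 3, 4, 7] / [2, 6, 8] / [5];  Q = [1, 3, 4, 6] / [2, 5, 8] / [7];  common shape = (4, 3, 1)

Row-insert the values π_1, π_2, … into P one at a time, bumping the leftmost entry strictly greater than the inserted value down to the next row. The recording tableau Q records, in position (i, j), the step at which that cell was added to P.
  Insert 5 (step 1): P = [5];  Q = [1]
  Insert 2 (step 2): P = [2] / [5];  Q = [1] / [2]
  Insert 3 (step 3): P = [2, 3] / [5];  Q = [1, 3] / [2]
  Insert 6 (step 4): P = [2, 3, 6] / [5];  Q = [1, 3, 4] / [2]
  Insert 4 (step 5): P = [2, 3, 4] / [5, 6];  Q = [1, 3, 4] / [2, 5]
  Insert 8 (step 6): P = [2, 3, 4, 8] / [5, 6];  Q = [1, 3, 4, 6] / [2, 5]
  Insert 1 (step 7): P = [1, 3, 4, 8] / [2, 6] / [5];  Q = [1, 3, 4, 6] / [2, 5] / [7]
  Insert 7 (step 8): P = [1, 3, 4, 7] / [2, 6, 8] / [5];  Q = [1, 3, 4, 6] / [2, 5, 8] / [7]
Final shape: (4, 3, 1).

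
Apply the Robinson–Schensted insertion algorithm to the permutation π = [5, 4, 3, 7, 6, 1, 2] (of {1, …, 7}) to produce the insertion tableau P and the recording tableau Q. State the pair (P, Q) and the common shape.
P = [1, 2] / [3, 6] / [4, 7] / [5];  Q = [1, 4] / [2, 5] / [3, 7] / [6];  common shape = (2, 2, 2, 1)

Row-insert the values π_1, π_2, … into P one at a time, bumping the leftmost entry strictly greater than the inserted value down to the next row. The recording tableau Q records, in position (i, j), the step at which that cell was added to P.
  Insert 5 (step 1): P = [5];  Q = [1]
  Insert 4 (step 2): P = [4] / [5];  Q = [1] / [2]
  Insert 3 (step 3): P = [3] / [4] / [5];  Q = [1] / [2] / [3]
  Insert 7 (step 4): P = [3, 7] / [4] / [5];  Q = [1, 4] / [2] / [3]
  Insert 6 (step 5): P = [3, 6] / [4, 7] / [5];  Q = [1, 4] / [2, 5] / [3]
  Insert 1 (step 6): P = [1, 6] / [3, 7] / [4] / [5];  Q = [1, 4] / [2, 5] / [3] / [6]
  Insert 2 (step 7): P = [1, 2] / [3, 6] / [4, 7] / [5];  Q = [1, 4] / [2, 5] / [3, 7] / [6]
Final shape: (2, 2, 2, 1).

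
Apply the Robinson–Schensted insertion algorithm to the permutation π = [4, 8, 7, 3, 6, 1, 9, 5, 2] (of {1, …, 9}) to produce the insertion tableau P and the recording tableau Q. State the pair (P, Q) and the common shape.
P = [1, 2, 9] / [3, 5] / [4, 6] / [7] / [8];  Q = [1, 2, 7] / [3, 5] / [4, 8] / [6] / [9];  common shape = (3, 2, 2, 1, 1)

Row-insert the values π_1, π_2, … into P one at a time, bumping the leftmost entry strictly greater than the inserted value down to the next row. The recording tableau Q records, in position (i, j), the step at which that cell was added to P.
  Insert 4 (step 1): P = [4];  Q = [1]
  Insert 8 (step 2): P = [4, 8];  Q = [1, 2]
  Insert 7 (step 3): P = [4, 7] / [8];  Q = [1, 2] / [3]
  Insert 3 (step 4): P = [3, 7] / [4] / [8];  Q = [1, 2] / [3] / [4]
  Insert 6 (step 5): P = [3, 6] / [4, 7] / [8];  Q = [1, 2] / [3, 5] / [4]
  Insert 1 (step 6): P = [1, 6] / [3, 7] / [4] / [8];  Q = [1, 2] / [3, 5] / [4] / [6]
  Insert 9 (step 7): P = [1, 6, 9] / [3, 7] / [4] / [8];  Q = [1, 2, 7] / [3, 5] / [4] / [6]
  Insert 5 (step 8): P = [1, 5, 9] / [3, 6] / [4, 7] / [8];  Q = [1, 2, 7] / [3, 5] / [4, 8] / [6]
  Insert 2 (step 9): P = [1, 2, 9] / [3, 5] / [4, 6] / [7] / [8];  Q = [1, 2, 7] / [3, 5] / [4, 8] / [6] / [9]
Final shape: (3, 2, 2, 1, 1).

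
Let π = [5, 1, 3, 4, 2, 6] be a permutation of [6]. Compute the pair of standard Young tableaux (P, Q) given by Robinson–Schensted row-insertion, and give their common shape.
P = [1, 2, 4, 6] / [3] / [5];  Q = [1, 3, 4, 6] / [2] / [5];  common shape = (4, 1, 1)

Row-insert the values π_1, π_2, … into P one at a time, bumping the leftmost entry strictly greater than the inserted value down to the next row. The recording tableau Q records, in position (i, j), the step at which that cell was added to P.
  Insert 5 (step 1): P = [5];  Q = [1]
  Insert 1 (step 2): P = [1] / [5];  Q = [1] / [2]
  Insert 3 (step 3): P = [1, 3] / [5];  Q = [1, 3] / [2]
  Insert 4 (step 4): P = [1, 3, 4] / [5];  Q = [1, 3, 4] / [2]
  Insert 2 (step 5): P = [1, 2, 4] / [3] / [5];  Q = [1, 3, 4] / [2] / [5]
  Insert 6 (step 6): P = [1, 2, 4, 6] / [3] / [5];  Q = [1, 3, 4, 6] / [2] / [5]
Final shape: (4, 1, 1).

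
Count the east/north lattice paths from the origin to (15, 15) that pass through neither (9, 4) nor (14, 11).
Number of paths = 126813080

Inclusion–exclusion. Total paths: C(30, 15) = 155117520. Through P₁: C(13, 9)·C(17, 6) = 8848840. Through P₂: C(25, 14)·C(5, 1) = 22287000. Since P₁ is strictly southwest of P₂, a monotone path through both must visit P₁ then P₂; paths through both = C(13, 9)·C(12, 5)·C(5, 1) = 2831400. Avoid both = 155117520 − 8848840 − 22287000 + 2831400 = 126813080.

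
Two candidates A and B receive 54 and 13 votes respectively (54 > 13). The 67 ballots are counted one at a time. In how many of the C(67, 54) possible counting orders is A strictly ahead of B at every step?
Strict-lead orderings = 15526004518640

Total orderings of the 67 votes with 54 for A: C(67, 54) = 25371763481680. By the Bertrand ballot formula (Cycle Lemma / reflection principle), the number of orderings in which A is strictly ahead of B throughout is (p − q)/(p + q) · C(p + q, p) = (54 − 13)/(54 + 13) · 25371763481680 = 15526004518640.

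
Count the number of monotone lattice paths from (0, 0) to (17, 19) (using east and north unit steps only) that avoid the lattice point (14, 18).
Number of paths = 6711754200

Total paths from (0, 0) to (17, 19): C(36, 17) = 8597496600. Paths through (14, 18): (paths (0, 0) → (14, 18)) × (paths (14, 18) → (17, 19)) = C(32, 14) · C(4, 3) = 471435600 · 4 = 1885742400. Avoidance count = 8597496600 − 1885742400 = 6711754200.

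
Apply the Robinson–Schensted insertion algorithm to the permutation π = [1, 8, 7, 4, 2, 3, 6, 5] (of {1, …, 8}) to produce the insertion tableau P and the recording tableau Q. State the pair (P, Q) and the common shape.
P = [1, 2, 3, 5] / [4, 6] / [7] / [8];  Q = [1, 2, 6, 7] / [3, 8] / [4] / [5];  common shape = (4, 2, 1, 1)

Row-insert the values π_1, π_2, … into P one at a time, bumping the leftmost entry strictly greater than the inserted value down to the next row. The recording tableau Q records, in position (i, j), the step at which that cell was added to P.
  Insert 1 (step 1): P = [1];  Q = [1]
  Insert 8 (step 2): P = [1, 8];  Q = [1, 2]
  Insert 7 (step 3): P = [1, 7] / [8];  Q = [1, 2] / [3]
  Insert 4 (step 4): P = [1, 4] / [7] / [8];  Q = [1, 2] / [3] / [4]
  Insert 2 (step 5): P = [1, 2] / [4] / [7] / [8];  Q = [1, 2] / [3] / [4] / [5]
  Insert 3 (step 6): P = [1, 2, 3] / [4] / [7] / [8];  Q = [1, 2, 6] / [3] / [4] / [5]
  Insert 6 (step 7): P = [1, 2, 3, 6] / [4] / [7] / [8];  Q = [1, 2, 6, 7] / [3] / [4] / [5]
  Insert 5 (step 8): P = [1, 2, 3, 5] / [4, 6] / [7] / [8];  Q = [1, 2, 6, 7] / [3, 8] / [4] / [5]
Final shape: (4, 2, 1, 1).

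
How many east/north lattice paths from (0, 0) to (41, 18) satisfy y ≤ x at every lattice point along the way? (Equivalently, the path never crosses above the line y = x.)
Number of paths = 370011826296420

By the reflection principle (André's argument), the number of monotone paths to (41, 18) with n ≤ m that never go above y = x is C(59, 41) − C(59, 42) = 647520696018735 − 277508869722315 = 370011826296420.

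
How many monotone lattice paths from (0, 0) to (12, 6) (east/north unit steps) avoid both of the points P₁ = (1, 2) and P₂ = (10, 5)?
Number of paths = 7440

Inclusion–exclusion. Total paths: C(18, 12) = 18564. Through P₁: C(3, 1)·C(15, 11) = 4095. Through P₂: C(15, 10)·C(3, 2) = 9009. Since P₁ is strictly southwest of P₂, a monotone path through both must visit P₁ then P₂; paths through both = C(3, 1)·C(12, 9)·C(3, 2) = 1980. Avoid both = 18564 − 4095 − 9009 + 1980 = 7440.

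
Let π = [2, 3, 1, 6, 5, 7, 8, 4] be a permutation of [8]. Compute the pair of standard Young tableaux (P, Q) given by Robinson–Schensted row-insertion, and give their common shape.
P = [1, 3, 4, 7, 8] / [2, 5] / [6];  Q = [1, 2, 4, 6, 7] / [3, 5] / [8];  common shape = (5, 2, 1)

Row-insert the values π_1, π_2, … into P one at a time, bumping the leftmost entry strictly greater than the inserted value down to the next row. The recording tableau Q records, in position (i, j), the step at which that cell was added to P.
  Insert 2 (step 1): P = [2];  Q = [1]
  Insert 3 (step 2): P = [2, 3];  Q = [1, 2]
  Insert 1 (step 3): P = [1, 3] / [2];  Q = [1, 2] / [3]
  Insert 6 (step 4): P = [1, 3, 6] / [2];  Q = [1, 2, 4] / [3]
  Insert 5 (step 5): P = [1, 3, 5] / [2, 6];  Q = [1, 2, 4] / [3, 5]
  Insert 7 (step 6): P = [1, 3, 5, 7] / [2, 6];  Q = [1, 2, 4, 6] / [3, 5]
  Insert 8 (step 7): P = [1, 3, 5, 7, 8] / [2, 6];  Q = [1, 2, 4, 6, 7] / [3, 5]
  Insert 4 (step 8): P = [1, 3, 4, 7, 8] / [2, 5] / [6];  Q = [1, 2, 4, 6, 7] / [3, 5] / [8]
Final shape: (5, 2, 1).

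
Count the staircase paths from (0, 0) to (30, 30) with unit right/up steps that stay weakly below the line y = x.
C_30 = 3814986502092304

These NE paths below the diagonal are counted by the Catalan number C_n = (1/(n + 1)) · C(2n, n). For n = 30: C_30 = (1/31) · C(60, 30) = 118264581564861424/31 = 3814986502092304.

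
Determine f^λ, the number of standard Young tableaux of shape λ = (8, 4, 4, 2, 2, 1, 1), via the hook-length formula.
# SYT of shape (8, 4, 4, 2, 2, 1, 1) = 2618916300

Hook-length formula: f^λ = n! / Π hook(c), product over all cells c of the Young diagram. For λ = (8, 4, 4, 2, 2, 1, 1), n = 22 boxes. Hook lengths by row (left-to-right, top-to-bottom): [14, 11, 8, 7, 4, 3, 2, 1]; [9, 6, 3, 2]; [8, 5, 2, 1]; [5, 2]; [4, 1]; [2]; [1]. Product of hooks = 429185433600. So f^λ = 22! / 429185433600 = 1124000727777607680000 / 429185433600 = 2618916300.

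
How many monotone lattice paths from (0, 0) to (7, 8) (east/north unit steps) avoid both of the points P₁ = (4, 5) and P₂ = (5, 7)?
Number of paths = 2673

Inclusion–exclusion. Total paths: C(15, 7) = 6435. Through P₁: C(9, 4)·C(6, 3) = 2520. Through P₂: C(12, 5)·C(3, 2) = 2376. Since P₁ is strictly southwest of P₂, a monotone path through both must visit P₁ then P₂; paths through both = C(9, 4)·C(3, 1)·C(3, 2) = 1134. Avoid both = 6435 − 2520 − 2376 + 1134 = 2673.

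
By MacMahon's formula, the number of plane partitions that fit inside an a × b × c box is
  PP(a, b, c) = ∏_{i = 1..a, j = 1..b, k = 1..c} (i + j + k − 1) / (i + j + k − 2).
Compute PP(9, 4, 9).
PP(9, 4, 9) = 1832516612010448

Evaluate the triple product over i = 1..9, j = 1..4, k = 1..9. The factors are (2/1) · (3/2) · (4/3) · (5/4) · (6/5) · (7/6) · (8/7) · (9/8) · … (324 factors total). The numerators and denominators telescope so the product is an integer; carrying out the multiplication exactly gives PP(9, 4, 9) = 1832516612010448.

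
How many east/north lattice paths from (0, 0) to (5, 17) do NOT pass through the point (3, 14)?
Number of paths = 19534

Total paths from (0, 0) to (5, 17): C(22, 5) = 26334. Paths through (3, 14): (paths (0, 0) → (3, 14)) × (paths (3, 14) → (5, 17)) = C(17, 3) · C(5, 2) = 680 · 10 = 6800. Avoidance count = 26334 − 6800 = 19534.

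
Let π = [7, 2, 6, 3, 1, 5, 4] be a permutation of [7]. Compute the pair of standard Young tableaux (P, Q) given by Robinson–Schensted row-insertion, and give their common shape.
P = [1, 3, 4] / [2, 5] / [6] / [7];  Q = [1, 3, 6] / [2, 7] / [4] / [5];  common shape = (3, 2, 1, 1)

Row-insert the values π_1, π_2, … into P one at a time, bumping the leftmost entry strictly greater than the inserted value down to the next row. The recording tableau Q records, in position (i, j), the step at which that cell was added to P.
  Insert 7 (step 1): P = [7];  Q = [1]
  Insert 2 (step 2): P = [2] / [7];  Q = [1] / [2]
  Insert 6 (step 3): P = [2, 6] / [7];  Q = [1, 3] / [2]
  Insert 3 (step 4): P = [2, 3] / [6] / [7];  Q = [1, 3] / [2] / [4]
  Insert 1 (step 5): P = [1, 3] / [2] / [6] / [7];  Q = [1, 3] / [2] / [4] / [5]
  Insert 5 (step 6): P = [1, 3, 5] / [2] / [6] / [7];  Q = [1, 3, 6] / [2] / [4] / [5]
  Insert 4 (step 7): P = [1, 3, 4] / [2, 5] / [6] / [7];  Q = [1, 3, 6] / [2, 7] / [4] / [5]
Final shape: (3, 2, 1, 1).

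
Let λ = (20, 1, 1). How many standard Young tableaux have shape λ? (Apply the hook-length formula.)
# SYT of shape (20, 1, 1) = 210

Hook-length formula: f^λ = n! / Π hook(c), product over all cells c of the Young diagram. For λ = (20, 1, 1), n = 22 boxes. Hook lengths by row (left-to-right, top-to-bottom): [22, 19, 18, 17, 16, 15, 14, 13, 12, 11, 10, 9, 8, 7, 6, 5, 4, 3, 2, 1]; [2]; [1]. Product of hooks = 5352384417988608000. So f^λ = 22! / 5352384417988608000 = 1124000727777607680000 / 5352384417988608000 = 210.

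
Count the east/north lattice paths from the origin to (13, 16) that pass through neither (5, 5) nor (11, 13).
Number of paths = 31423371

Inclusion–exclusion. Total paths: C(29, 13) = 67863915. Through P₁: C(10, 5)·C(19, 8) = 19046664. Through P₂: C(24, 11)·C(5, 2) = 24961440. Since P₁ is strictly southwest of P₂, a monotone path through both must visit P₁ then P₂; paths through both = C(10, 5)·C(14, 6)·C(5, 2) = 7567560. Avoid both = 67863915 − 19046664 − 24961440 + 7567560 = 31423371.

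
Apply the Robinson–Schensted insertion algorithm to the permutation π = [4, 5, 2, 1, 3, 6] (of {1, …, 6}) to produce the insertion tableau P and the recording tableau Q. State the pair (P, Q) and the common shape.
P = [1, 3, 6] / [2, 5] / [4];  Q = [1, 2, 6] / [3, 5] / [4];  common shape = (3, 2, 1)

Row-insert the values π_1, π_2, … into P one at a time, bumping the leftmost entry strictly greater than the inserted value down to the next row. The recording tableau Q records, in position (i, j), the step at which that cell was added to P.
  Insert 4 (step 1): P = [4];  Q = [1]
  Insert 5 (step 2): P = [4, 5];  Q = [1, 2]
  Insert 2 (step 3): P = [2, 5] / [4];  Q = [1, 2] / [3]
  Insert 1 (step 4): P = [1, 5] / [2] / [4];  Q = [1, 2] / [3] / [4]
  Insert 3 (step 5): P = [1, 3] / [2, 5] / [4];  Q = [1, 2] / [3, 5] / [4]
  Insert 6 (step 6): P = [1, 3, 6] / [2, 5] / [4];  Q = [1, 2, 6] / [3, 5] / [4]
Final shape: (3, 2, 1).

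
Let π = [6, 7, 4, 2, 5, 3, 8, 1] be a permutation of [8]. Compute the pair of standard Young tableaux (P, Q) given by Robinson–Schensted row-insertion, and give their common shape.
P = [1, 3, 8] / [2, 5] / [4, 7] / [6];  Q = [1, 2, 7] / [3, 5] / [4, 6] / [8];  common shape = (3, 2, 2, 1)

Row-insert the values π_1, π_2, … into P one at a time, bumping the leftmost entry strictly greater than the inserted value down to the next row. The recording tableau Q records, in position (i, j), the step at which that cell was added to P.
  Insert 6 (step 1): P = [6];  Q = [1]
  Insert 7 (step 2): P = [6, 7];  Q = [1, 2]
  Insert 4 (step 3): P = [4, 7] / [6];  Q = [1, 2] / [3]
  Insert 2 (step 4): P = [2, 7] / [4] / [6];  Q = [1, 2] / [3] / [4]
  Insert 5 (step 5): P = [2, 5] / [4, 7] / [6];  Q = [1, 2] / [3, 5] / [4]
  Insert 3 (step 6): P = [2, 3] / [4, 5] / [6, 7];  Q = [1, 2] / [3, 5] / [4, 6]
  Insert 8 (step 7): P = [2, 3, 8] / [4, 5] / [6, 7];  Q = [1, 2, 7] / [3, 5] / [4, 6]
  Insert 1 (step 8): P = [1, 3, 8] / [2, 5] / [4, 7] / [6];  Q = [1, 2, 7] / [3, 5] / [4, 6] / [8]
Final shape: (3, 2, 2, 1).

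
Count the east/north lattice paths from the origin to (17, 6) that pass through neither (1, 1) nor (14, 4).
Number of paths = 40849

Inclusion–exclusion. Total paths: C(23, 17) = 100947. Through P₁: C(2, 1)·C(21, 16) = 40698. Through P₂: C(18, 14)·C(5, 3) = 30600. Since P₁ is strictly southwest of P₂, a monotone path through both must visit P₁ then P₂; paths through both = C(2, 1)·C(16, 13)·C(5, 3) = 11200. Avoid both = 100947 − 40698 − 30600 + 11200 = 40849.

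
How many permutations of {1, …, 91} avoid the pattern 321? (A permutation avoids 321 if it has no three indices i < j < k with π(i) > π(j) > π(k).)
C_91 = 3935312233584004685417853572763349509774031680023800

These 321-avoiding permutations are counted by the Catalan number C_n = (1/(n + 1)) · C(2n, n). For n = 91: C_91 = (1/92) · C(182, 91) = 362048725489728431058442528694228154899210914562189600/92 = 3935312233584004685417853572763349509774031680023800.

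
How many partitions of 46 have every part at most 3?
p(46, parts ≤ 3) = 200

Use the recurrence p(n, m) = p(n, m−1) + p(n−m, m): either the largest part is < m (count p(n, m−1)) or the largest part is exactly m (remove one copy of m, count p(n−m, m)). With p(0, ·) = 1 this gives p(46, parts ≤ 3) = 200. (By conjugating Young diagrams, this also counts partitions of 46 into at most 3 parts.)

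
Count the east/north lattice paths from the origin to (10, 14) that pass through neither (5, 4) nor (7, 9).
Number of paths = 1090414

Inclusion–exclusion. Total paths: C(24, 10) = 1961256. Through P₁: C(9, 5)·C(15, 5) = 378378. Through P₂: C(16, 7)·C(8, 3) = 640640. Since P₁ is strictly southwest of P₂, a monotone path through both must visit P₁ then P₂; paths through both = C(9, 5)·C(7, 2)·C(8, 3) = 148176. Avoid both = 1961256 − 378378 − 640640 + 148176 = 1090414.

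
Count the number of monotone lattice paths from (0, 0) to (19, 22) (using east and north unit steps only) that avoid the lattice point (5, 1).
Number of paths = 230742913800

Total paths from (0, 0) to (19, 22): C(41, 19) = 244662670200. Paths through (5, 1): (paths (0, 0) → (5, 1)) × (paths (5, 1) → (19, 22)) = C(6, 5) · C(35, 14) = 6 · 2319959400 = 13919756400. Avoidance count = 244662670200 − 13919756400 = 230742913800.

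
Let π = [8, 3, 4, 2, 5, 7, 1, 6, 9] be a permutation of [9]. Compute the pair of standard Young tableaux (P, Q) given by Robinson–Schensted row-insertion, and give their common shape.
P = [1, 4, 5, 6, 9] / [2, 7] / [3] / [8];  Q = [1, 3, 5, 6, 9] / [2, 8] / [4] / [7];  common shape = (5, 2, 1, 1)

Row-insert the values π_1, π_2, … into P one at a time, bumping the leftmost entry strictly greater than the inserted value down to the next row. The recording tableau Q records, in position (i, j), the step at which that cell was added to P.
  Insert 8 (step 1): P = [8];  Q = [1]
  Insert 3 (step 2): P = [3] / [8];  Q = [1] / [2]
  Insert 4 (step 3): P = [3, 4] / [8];  Q = [1, 3] / [2]
  Insert 2 (step 4): P = [2, 4] / [3] / [8];  Q = [1, 3] / [2] / [4]
  Insert 5 (step 5): P = [2, 4, 5] / [3] / [8];  Q = [1, 3, 5] / [2] / [4]
  Insert 7 (step 6): P = [2, 4, 5, 7] / [3] / [8];  Q = [1, 3, 5, 6] / [2] / [4]
  Insert 1 (step 7): P = [1, 4, 5, 7] / [2] / [3] / [8];  Q = [1, 3, 5, 6] / [2] / [4] / [7]
  Insert 6 (step 8): P = [1, 4, 5, 6] / [2, 7] / [3] / [8];  Q = [1, 3, 5, 6] / [2, 8] / [4] / [7]
  Insert 9 (step 9): P = [1, 4, 5, 6, 9] / [2, 7] / [3] / [8];  Q = [1, 3, 5, 6, 9] / [2, 8] / [4] / [7]
Final shape: (5, 2, 1, 1).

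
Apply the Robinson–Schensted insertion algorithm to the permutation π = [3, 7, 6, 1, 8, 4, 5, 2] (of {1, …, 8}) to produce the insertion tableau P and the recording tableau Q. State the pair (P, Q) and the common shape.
P = [1, 2, 5] / [3, 4, 8] / [6] / [7];  Q = [1, 2, 5] / [3, 6, 7] / [4] / [8];  common shape = (3, 3, 1, 1)

Row-insert the values π_1, π_2, … into P one at a time, bumping the leftmost entry strictly greater than the inserted value down to the next row. The recording tableau Q records, in position (i, j), the step at which that cell was added to P.
  Insert 3 (step 1): P = [3];  Q = [1]
  Insert 7 (step 2): P = [3, 7];  Q = [1, 2]
  Insert 6 (step 3): P = [3, 6] / [7];  Q = [1, 2] / [3]
  Insert 1 (step 4): P = [1, 6] / [3] / [7];  Q = [1, 2] / [3] / [4]
  Insert 8 (step 5): P = [1, 6, 8] / [3] / [7];  Q = [1, 2, 5] / [3] / [4]
  Insert 4 (step 6): P = [1, 4, 8] / [3, 6] / [7];  Q = [1, 2, 5] / [3, 6] / [4]
  Insert 5 (step 7): P = [1, 4, 5] / [3, 6, 8] / [7];  Q = [1, 2, 5] / [3, 6, 7] / [4]
  Insert 2 (step 8): P = [1, 2, 5] / [3, 4, 8] / [6] / [7];  Q = [1, 2, 5] / [3, 6, 7] / [4] / [8]
Final shape: (3, 3, 1, 1).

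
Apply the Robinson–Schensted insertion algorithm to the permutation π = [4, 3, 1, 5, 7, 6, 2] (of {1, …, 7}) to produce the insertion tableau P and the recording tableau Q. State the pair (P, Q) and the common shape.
P = [1, 2, 6] / [3, 5] / [4, 7];  Q = [1, 4, 5] / [2, 6] / [3, 7];  common shape = (3, 2, 2)

Row-insert the values π_1, π_2, … into P one at a time, bumping the leftmost entry strictly greater than the inserted value down to the next row. The recording tableau Q records, in position (i, j), the step at which that cell was added to P.
  Insert 4 (step 1): P = [4];  Q = [1]
  Insert 3 (step 2): P = [3] / [4];  Q = [1] / [2]
  Insert 1 (step 3): P = [1] / [3] / [4];  Q = [1] / [2] / [3]
  Insert 5 (step 4): P = [1, 5] / [3] / [4];  Q = [1, 4] / [2] / [3]
  Insert 7 (step 5): P = [1, 5, 7] / [3] / [4];  Q = [1, 4, 5] / [2] / [3]
  Insert 6 (step 6): P = [1, 5, 6] / [3, 7] / [4];  Q = [1, 4, 5] / [2, 6] / [3]
  Insert 2 (step 7): P = [1, 2, 6] / [3, 5] / [4, 7];  Q = [1, 4, 5] / [2, 6] / [3, 7]
Final shape: (3, 2, 2).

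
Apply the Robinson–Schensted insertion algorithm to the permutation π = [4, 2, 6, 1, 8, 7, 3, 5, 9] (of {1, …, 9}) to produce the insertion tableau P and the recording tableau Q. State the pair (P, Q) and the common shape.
P = [1, 3, 5, 9] / [2, 6, 7] / [4, 8];  Q = [1, 3, 5, 9] / [2, 6, 8] / [4, 7];  common shape = (4, 3, 2)

Row-insert the values π_1, π_2, … into P one at a time, bumping the leftmost entry strictly greater than the inserted value down to the next row. The recording tableau Q records, in position (i, j), the step at which that cell was added to P.
  Insert 4 (step 1): P = [4];  Q = [1]
  Insert 2 (step 2): P = [2] / [4];  Q = [1] / [2]
  Insert 6 (step 3): P = [2, 6] / [4];  Q = [1, 3] / [2]
  Insert 1 (step 4): P = [1, 6] / [2] / [4];  Q = [1, 3] / [2] / [4]
  Insert 8 (step 5): P = [1, 6, 8] / [2] / [4];  Q = [1, 3, 5] / [2] / [4]
  Insert 7 (step 6): P = [1, 6, 7] / [2, 8] / [4];  Q = [1, 3, 5] / [2, 6] / [4]
  Insert 3 (step 7): P = [1, 3, 7] / [2, 6] / [4, 8];  Q = [1, 3, 5] / [2, 6] / [4, 7]
  Insert 5 (step 8): P = [1, 3, 5] / [2, 6, 7] / [4, 8];  Q = [1, 3, 5] / [2, 6, 8] / [4, 7]
  Insert 9 (step 9): P = [1, 3, 5, 9] / [2, 6, 7] / [4, 8];  Q = [1, 3, 5, 9] / [2, 6, 8] / [4, 7]
Final shape: (4, 3, 2).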